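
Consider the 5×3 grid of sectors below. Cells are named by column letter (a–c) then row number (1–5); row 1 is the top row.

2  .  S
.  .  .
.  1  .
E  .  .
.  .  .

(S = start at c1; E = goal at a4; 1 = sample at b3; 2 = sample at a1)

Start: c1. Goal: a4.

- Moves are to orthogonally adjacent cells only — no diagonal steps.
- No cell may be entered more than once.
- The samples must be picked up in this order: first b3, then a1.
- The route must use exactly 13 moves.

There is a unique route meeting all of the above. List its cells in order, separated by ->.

The waypoints must appear in the order b3, a1, with no cell reused.
Route from c1: down 4 to c5, left 1 to b5, up 4 to b1, left 1 to a1, down 3 to a4 — 13 moves in all.
Check: order respected (1 at step 7, 2 at step 10); 13 moves as required.

c1 -> c2 -> c3 -> c4 -> c5 -> b5 -> b4 -> b3 -> b2 -> b1 -> a1 -> a2 -> a3 -> a4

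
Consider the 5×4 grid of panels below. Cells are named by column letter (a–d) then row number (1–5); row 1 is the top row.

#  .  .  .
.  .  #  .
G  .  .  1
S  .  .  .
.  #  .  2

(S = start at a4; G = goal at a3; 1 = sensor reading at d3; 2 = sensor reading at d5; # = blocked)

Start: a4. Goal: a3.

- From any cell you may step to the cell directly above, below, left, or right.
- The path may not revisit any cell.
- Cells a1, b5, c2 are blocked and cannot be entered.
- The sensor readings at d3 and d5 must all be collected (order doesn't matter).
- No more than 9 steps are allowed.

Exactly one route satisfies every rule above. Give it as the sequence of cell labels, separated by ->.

a4 -> b4 -> c4 -> c5 -> d5 -> d4 -> d3 -> c3 -> b3 -> a3

The 9-move cap with required stops at d3, d5 leaves no slack for detours.
Route from a4: right 2 to c4, down 1 to c5, right 1 to d5, up 2 to d3, left 3 to a3 — 9 moves in all.
Check: all required cells visited; 9 ≤ 9 moves.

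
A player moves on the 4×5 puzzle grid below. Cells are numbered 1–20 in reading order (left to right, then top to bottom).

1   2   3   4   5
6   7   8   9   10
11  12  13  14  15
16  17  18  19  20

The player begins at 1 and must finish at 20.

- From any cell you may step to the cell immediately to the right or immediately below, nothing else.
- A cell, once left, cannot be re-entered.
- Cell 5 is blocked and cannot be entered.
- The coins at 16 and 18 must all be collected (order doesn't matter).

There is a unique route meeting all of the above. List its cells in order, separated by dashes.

Moves only go right or down, so the column and row indices never decrease.
Route from 1: 3× down (reaching 16), 4× right (reaching 20) — 7 moves in all.
Check: all required cells visited.

1 - 6 - 11 - 16 - 17 - 18 - 19 - 20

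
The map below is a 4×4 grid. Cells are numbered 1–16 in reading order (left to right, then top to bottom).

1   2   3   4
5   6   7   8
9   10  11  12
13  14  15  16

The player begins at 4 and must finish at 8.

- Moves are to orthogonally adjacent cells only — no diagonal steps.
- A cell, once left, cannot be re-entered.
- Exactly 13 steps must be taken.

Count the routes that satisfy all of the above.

Need simple routes of exactly 13 moves from 4 to 8 (Manhattan distance 1, so 6 moves are spent on a detour and 6 undoing it).
Branch systematically from the start, pruning whenever the remaining move budget drops below the Manhattan distance to 8 or differs from it in parity. Every completion starts via 3: 24 (no valid completion starts via 8).
That gives 24 routes.

24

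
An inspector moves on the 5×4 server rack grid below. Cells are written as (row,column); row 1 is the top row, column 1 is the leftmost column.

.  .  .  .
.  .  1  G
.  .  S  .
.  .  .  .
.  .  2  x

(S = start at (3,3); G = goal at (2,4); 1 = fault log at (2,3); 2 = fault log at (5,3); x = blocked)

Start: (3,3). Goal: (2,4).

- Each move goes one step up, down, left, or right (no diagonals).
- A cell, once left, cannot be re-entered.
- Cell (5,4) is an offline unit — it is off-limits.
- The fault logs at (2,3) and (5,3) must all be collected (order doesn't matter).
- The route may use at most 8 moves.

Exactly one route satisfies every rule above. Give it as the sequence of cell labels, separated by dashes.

(3,3) - (4,3) - (5,3) - (5,2) - (4,2) - (3,2) - (2,2) - (2,3) - (2,4)

Any route must reach (2,3) and (5,3) and still end at (2,4) within 8 moves, so the order of the required stops is forced.
Route from (3,3): down 2 to (5,3), left 1 to (5,2), up 3 to (2,2), right 2 to (2,4) — 8 moves in all.
Check: all required cells visited; 8 ≤ 8 moves.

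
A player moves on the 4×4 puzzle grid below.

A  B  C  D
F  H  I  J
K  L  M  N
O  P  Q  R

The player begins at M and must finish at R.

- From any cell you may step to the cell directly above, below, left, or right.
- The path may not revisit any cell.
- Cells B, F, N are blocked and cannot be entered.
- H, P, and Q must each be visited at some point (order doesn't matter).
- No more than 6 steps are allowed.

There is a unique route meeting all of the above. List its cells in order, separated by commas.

M, I, H, L, P, Q, R

The 6-move cap with required stops at H, P, Q leaves no slack for detours.
Route from M: up to I, left to H, 2× down (reaching P), 2× right (reaching R) — 6 moves in all.
Check: all required cells visited; 6 ≤ 6 moves.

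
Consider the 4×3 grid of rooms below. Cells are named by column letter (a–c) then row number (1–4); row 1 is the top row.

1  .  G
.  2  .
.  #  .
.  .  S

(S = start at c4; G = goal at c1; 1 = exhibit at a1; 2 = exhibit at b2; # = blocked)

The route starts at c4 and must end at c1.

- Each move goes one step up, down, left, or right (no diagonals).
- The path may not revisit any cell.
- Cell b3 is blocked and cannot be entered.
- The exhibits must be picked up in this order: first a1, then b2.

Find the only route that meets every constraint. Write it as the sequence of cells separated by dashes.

c4 - b4 - a4 - a3 - a2 - a1 - b1 - b2 - c2 - c1

The waypoints must appear in the order a1, b2, with no cell reused.
Route from c4: left 2 to a4, up 3 to a1, right 1 to b1, down 1 to b2, right 1 to c2, up 1 to c1 — 9 moves in all.
Check: order respected (1 at step 5, 2 at step 7).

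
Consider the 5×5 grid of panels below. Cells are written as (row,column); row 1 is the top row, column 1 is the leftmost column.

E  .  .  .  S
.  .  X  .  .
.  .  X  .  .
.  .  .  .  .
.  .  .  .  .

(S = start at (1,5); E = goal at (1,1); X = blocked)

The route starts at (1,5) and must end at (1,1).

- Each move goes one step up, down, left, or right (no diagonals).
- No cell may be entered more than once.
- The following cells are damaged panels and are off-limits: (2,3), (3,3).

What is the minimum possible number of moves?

The Manhattan distance from (1,5) to (1,1) is |1−1| + |5−1| = 4, so at least 4 moves are needed.
A route of 4 moves achieves this: (1,5) → (1,4) → (1,3) → (1,2) → (1,1).
Since 4 matches the lower bound, it is optimal.

4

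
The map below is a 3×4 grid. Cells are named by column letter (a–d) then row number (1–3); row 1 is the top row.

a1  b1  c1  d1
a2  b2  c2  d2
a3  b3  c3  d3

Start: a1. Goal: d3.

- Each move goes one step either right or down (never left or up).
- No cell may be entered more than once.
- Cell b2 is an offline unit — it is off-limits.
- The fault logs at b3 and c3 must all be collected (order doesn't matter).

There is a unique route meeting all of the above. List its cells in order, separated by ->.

a1 -> a2 -> a3 -> b3 -> c3 -> d3

Moves only go right or down, so the column and row indices never decrease.
Route from a1: 2× down (reaching a3), 3× right (reaching d3) — 5 moves in all.
Check: all required cells visited.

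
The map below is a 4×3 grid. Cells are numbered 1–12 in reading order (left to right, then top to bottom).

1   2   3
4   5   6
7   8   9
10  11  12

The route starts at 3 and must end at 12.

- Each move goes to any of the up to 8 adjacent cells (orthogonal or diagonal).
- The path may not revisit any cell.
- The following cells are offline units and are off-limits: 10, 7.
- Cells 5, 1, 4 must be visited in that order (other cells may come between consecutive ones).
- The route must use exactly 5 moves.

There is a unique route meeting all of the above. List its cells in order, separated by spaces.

The waypoints must appear in the order 5, 1, 4, with no cell reused.
Route from 3: down-left 1 to 5, up-left 1 to 1, down 1 to 4, down-right 2 to 12 — 5 moves in all.
Check: order respected (5 at step 1, 1 at step 2, 4 at step 3); 5 moves as required.

3 5 1 4 8 12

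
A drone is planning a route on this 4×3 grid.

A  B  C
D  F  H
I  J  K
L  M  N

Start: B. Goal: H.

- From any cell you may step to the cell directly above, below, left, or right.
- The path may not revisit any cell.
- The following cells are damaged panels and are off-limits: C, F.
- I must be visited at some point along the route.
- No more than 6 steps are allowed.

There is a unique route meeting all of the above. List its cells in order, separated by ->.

The 6-move cap with required stops at I leaves no slack for detours.
Route from B: left to A, 2× down (reaching I), 2× right (reaching K), up to H — 6 moves in all.
Check: all required cells visited; 6 ≤ 6 moves.

B -> A -> D -> I -> J -> K -> H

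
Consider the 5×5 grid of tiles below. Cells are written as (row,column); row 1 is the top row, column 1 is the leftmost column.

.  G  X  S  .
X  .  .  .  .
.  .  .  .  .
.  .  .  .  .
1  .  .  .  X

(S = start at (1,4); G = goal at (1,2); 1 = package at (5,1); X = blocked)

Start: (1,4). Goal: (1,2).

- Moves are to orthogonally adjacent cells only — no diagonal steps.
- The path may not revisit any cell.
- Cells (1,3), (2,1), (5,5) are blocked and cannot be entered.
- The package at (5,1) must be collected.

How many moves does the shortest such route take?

Any route passes through (5,1) somewhere between (1,4) and (1,2). Summing Manhattan distances along the two legs ((1,4) → (5,1) → (1,2)) gives a lower bound of 7 + 5 = 12 moves.
A route of 12 moves achieves this: (1,4) → (2,4) → (3,4) → (4,4) → (5,4) → (5,3) → (5,2) → (5,1) → (4,1) → (3,1) → (3,2) → (2,2) → (1,2).
Since 12 matches the lower bound, it is optimal.

12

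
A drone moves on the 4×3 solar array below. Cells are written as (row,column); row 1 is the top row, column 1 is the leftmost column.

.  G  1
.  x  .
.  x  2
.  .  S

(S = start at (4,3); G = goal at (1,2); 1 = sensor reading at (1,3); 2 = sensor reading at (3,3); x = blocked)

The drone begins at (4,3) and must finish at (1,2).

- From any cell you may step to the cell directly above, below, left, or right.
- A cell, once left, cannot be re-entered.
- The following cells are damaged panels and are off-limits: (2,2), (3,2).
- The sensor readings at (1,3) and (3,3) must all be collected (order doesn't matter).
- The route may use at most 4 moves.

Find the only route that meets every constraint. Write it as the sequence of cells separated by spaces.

The 4-move cap with required stops at (1,3), (3,3) leaves no slack for detours.
Route from (4,3): up 3 to (1,3), left 1 to (1,2) — 4 moves in all.
Check: all required cells visited; 4 ≤ 4 moves.

(4,3) (3,3) (2,3) (1,3) (1,2)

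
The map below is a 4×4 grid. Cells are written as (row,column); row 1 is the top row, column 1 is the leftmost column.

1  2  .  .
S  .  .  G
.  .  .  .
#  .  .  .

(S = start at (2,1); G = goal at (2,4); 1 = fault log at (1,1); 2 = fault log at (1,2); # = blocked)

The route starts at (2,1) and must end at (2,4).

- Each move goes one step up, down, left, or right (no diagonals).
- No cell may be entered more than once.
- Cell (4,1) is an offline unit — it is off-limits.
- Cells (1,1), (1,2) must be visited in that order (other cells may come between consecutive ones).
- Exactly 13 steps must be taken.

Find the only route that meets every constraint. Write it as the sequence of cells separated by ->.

(2,1) -> (1,1) -> (1,2) -> (2,2) -> (3,2) -> (4,2) -> (4,3) -> (4,4) -> (3,4) -> (3,3) -> (2,3) -> (1,3) -> (1,4) -> (2,4)

The waypoints must appear in the order (1,1), (1,2), with no cell reused.
Route from (2,1): up to (1,1), right to (1,2), 3× down (reaching (4,2)), 2× right (reaching (4,4)), up to (3,4), left to (3,3), 2× up (reaching (1,3)), right to (1,4), down to (2,4) — 13 moves in all.
Check: order respected (1 at step 1, 2 at step 2); 13 moves as required.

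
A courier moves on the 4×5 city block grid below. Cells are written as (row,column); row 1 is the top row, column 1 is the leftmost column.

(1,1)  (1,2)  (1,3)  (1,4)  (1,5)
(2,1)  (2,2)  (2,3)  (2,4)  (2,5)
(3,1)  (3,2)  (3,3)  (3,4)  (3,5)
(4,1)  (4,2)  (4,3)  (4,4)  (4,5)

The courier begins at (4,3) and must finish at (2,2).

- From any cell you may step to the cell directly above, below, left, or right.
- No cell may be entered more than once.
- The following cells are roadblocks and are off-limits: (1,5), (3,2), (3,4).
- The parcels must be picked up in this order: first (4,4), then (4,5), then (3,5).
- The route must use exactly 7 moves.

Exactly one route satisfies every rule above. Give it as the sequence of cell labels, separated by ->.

The waypoints must appear in the order (4,4), (4,5), (3,5), with no cell reused.
Route from (4,3): 2× right (reaching (4,5)), 2× up (reaching (2,5)), 3× left (reaching (2,2)) — 7 moves in all.
Check: order respected ((4,4) at step 1, (4,5) at step 2, (3,5) at step 3); 7 moves as required.

(4,3) -> (4,4) -> (4,5) -> (3,5) -> (2,5) -> (2,4) -> (2,3) -> (2,2)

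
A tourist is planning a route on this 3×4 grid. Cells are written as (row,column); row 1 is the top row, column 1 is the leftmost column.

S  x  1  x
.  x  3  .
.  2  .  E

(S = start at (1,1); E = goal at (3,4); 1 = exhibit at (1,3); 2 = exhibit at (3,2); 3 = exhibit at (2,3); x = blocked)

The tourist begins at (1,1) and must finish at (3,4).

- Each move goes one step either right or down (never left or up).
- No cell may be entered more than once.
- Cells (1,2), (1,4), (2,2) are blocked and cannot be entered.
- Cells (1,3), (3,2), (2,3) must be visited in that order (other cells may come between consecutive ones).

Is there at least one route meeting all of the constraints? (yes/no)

(3,2) lies to the left of (1,3), so going from (1,3) to (3,2) would need a leftward move — but moves only go right/down, so (1,3) cannot be visited before (3,2).

no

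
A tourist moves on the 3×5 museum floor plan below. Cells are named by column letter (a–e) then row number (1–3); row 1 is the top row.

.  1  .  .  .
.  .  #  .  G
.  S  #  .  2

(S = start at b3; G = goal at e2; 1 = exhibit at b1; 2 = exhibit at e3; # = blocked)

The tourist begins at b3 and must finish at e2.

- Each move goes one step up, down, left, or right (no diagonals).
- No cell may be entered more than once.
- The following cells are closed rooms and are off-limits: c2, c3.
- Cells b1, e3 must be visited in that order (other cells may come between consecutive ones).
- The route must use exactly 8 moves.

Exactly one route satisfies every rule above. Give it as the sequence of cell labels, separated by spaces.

The waypoints must appear in the order b1, e3, with no cell reused.
Route from b3: 2× up (reaching b1), 2× right (reaching d1), 2× down (reaching d3), right to e3, up to e2 — 8 moves in all.
Check: order respected (1 at step 2, 2 at step 7); 8 moves as required.

b3 b2 b1 c1 d1 d2 d3 e3 e2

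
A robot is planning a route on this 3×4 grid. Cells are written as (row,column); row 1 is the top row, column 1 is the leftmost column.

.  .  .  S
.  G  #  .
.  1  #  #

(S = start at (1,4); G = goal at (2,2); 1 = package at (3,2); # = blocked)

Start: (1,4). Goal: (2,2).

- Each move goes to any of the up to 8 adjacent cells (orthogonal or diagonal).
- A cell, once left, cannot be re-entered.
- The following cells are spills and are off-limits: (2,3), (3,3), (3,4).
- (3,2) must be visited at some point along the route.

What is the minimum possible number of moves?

5

Any route passes through (3,2) somewhere between (1,4) and (2,2). Summing Chebyshev distances along the two legs ((1,4) → (3,2) → (2,2)) gives a lower bound of 2 + 1 = 3 moves.
That bound ignores the blocked cells. Measuring each leg by the fewest moves that actually steer around them ((1,4)→(3,2): 3; (3,2)→(2,2): 1) raises the lower bound to 4.
The shortest route satisfying every rule uses 5 moves: (1,4) → (1,3) → (1,2) → (2,1) → (3,2) → (2,2).
The no-revisit rule (legs can't share cells) pushes the minimum above the 4-move bound; an exhaustive check rules out every length from 4 to 4, leaving 5 as the minimum.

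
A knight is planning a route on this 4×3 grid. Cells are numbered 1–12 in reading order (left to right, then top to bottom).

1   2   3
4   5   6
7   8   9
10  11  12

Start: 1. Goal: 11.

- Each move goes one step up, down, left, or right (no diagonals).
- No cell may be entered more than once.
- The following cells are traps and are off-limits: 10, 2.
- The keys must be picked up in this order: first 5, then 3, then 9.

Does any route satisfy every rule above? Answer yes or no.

no

3 must be visited but has only one open neighbour (6), and it is neither the start nor the goal — the route would have to enter and leave through 6, re-entering it.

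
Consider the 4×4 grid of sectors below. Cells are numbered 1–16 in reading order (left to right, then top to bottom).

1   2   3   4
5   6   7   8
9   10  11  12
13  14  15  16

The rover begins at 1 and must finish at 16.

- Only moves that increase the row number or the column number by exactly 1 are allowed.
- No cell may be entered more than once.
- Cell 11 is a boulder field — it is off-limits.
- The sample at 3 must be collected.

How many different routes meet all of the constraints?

2

A right/down-only route from 1 to 16 makes exactly 3 down-moves and 3 right-moves in some order.
With no other constraints that would be C(6,3) = 20 routes.
Split at 3 and multiply the segment counts (each segment already excludes blocked cells): 1→3: 1; 3→16: 2; product = 2.
That gives 2 routes.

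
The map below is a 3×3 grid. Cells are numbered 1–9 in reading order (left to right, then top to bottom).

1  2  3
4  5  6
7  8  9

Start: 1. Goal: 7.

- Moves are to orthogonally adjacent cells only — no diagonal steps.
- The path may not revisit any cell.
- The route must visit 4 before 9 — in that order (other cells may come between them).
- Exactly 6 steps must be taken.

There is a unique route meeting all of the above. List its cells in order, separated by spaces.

The waypoints must appear in the order 4, 9, with no cell reused.
Route from 1: down to 4, 2× right (reaching 6), down to 9, 2× left (reaching 7) — 6 moves in all.
Check: order respected (4 at step 1, 9 at step 4); 6 moves as required.

1 4 5 6 9 8 7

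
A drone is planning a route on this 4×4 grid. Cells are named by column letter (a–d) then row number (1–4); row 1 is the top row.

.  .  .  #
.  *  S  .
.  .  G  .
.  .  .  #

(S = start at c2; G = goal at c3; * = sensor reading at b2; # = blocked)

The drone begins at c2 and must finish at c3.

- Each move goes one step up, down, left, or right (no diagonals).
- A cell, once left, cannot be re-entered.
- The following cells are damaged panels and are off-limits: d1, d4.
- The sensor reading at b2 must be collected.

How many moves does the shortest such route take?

3

Any route passes through b2 somewhere between c2 and c3. Summing Manhattan distances along the two legs (c2 → b2 → c3) gives a lower bound of 1 + 2 = 3 moves.
A route of 3 moves achieves this: c2 → b2 → b3 → c3.
Since 3 matches the lower bound, it is optimal.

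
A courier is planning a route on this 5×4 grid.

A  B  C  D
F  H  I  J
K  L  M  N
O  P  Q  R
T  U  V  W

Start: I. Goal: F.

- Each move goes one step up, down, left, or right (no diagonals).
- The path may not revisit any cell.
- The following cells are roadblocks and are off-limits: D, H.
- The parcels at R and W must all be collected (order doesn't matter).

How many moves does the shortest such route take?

10

Any route passes through R and W in some order between I and F. Summing Manhattan distances along each leg and taking the cheapest ordering (I → R → W → F) gives a lower bound of 3 + 1 + 6 = 10 moves.
A route of 10 moves achieves this: I → M → Q → R → W → V → U → P → L → K → F.
Since 10 matches the lower bound, it is optimal.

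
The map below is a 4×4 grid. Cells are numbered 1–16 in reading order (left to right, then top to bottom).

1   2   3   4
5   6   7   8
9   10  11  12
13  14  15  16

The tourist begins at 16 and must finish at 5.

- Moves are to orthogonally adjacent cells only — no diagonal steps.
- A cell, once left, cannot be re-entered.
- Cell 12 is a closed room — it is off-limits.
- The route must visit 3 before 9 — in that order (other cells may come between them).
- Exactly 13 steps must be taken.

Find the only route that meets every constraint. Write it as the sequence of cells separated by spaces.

The waypoints must appear in the order 3, 9, with no cell reused.
Route from 16: left 1 to 15, up 2 to 7, right 1 to 8, up 1 to 4, left 2 to 2, down 3 to 14, left 1 to 13, up 2 to 5 — 13 moves in all.
Check: order respected (3 at step 6, 9 at step 12); 13 moves as required.

16 15 11 7 8 4 3 2 6 10 14 13 9 5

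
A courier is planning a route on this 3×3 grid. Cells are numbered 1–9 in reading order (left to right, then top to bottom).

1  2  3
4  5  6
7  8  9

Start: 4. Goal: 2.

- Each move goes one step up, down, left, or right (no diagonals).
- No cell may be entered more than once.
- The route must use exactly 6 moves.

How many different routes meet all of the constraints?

Need simple routes of exactly 6 moves from 4 to 2 (Manhattan distance 2, so 2 moves are spent on a detour and 2 undoing it).
Enumerating: 4 7 8 5 6 3 2 | 4 7 8 9 6 3 2 | 4 7 8 9 6 5 2 | 4 5 8 9 6 3 2.
That gives 4 routes.

4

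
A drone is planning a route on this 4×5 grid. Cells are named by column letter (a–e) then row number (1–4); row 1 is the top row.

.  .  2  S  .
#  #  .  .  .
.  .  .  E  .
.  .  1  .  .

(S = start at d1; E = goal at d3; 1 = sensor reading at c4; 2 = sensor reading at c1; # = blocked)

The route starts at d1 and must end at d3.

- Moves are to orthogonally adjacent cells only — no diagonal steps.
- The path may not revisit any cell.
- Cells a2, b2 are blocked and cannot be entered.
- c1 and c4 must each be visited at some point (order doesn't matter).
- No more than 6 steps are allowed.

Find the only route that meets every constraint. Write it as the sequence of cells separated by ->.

d1 -> c1 -> c2 -> c3 -> c4 -> d4 -> d3

Any route must reach c1 and c4 and still end at d3 within 6 moves, so the order of the required stops is forced.
Route from d1: left 1 to c1, down 3 to c4, right 1 to d4, up 1 to d3 — 6 moves in all.
Check: all required cells visited; 6 ≤ 6 moves.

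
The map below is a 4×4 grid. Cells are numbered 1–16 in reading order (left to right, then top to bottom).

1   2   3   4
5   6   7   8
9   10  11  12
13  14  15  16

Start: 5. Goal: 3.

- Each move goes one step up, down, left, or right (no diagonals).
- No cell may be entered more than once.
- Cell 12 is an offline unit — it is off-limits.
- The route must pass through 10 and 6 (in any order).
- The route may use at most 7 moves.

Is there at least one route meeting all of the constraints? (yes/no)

yes

One route that works: 5 → 9 → 10 → 6 → 2 → 3.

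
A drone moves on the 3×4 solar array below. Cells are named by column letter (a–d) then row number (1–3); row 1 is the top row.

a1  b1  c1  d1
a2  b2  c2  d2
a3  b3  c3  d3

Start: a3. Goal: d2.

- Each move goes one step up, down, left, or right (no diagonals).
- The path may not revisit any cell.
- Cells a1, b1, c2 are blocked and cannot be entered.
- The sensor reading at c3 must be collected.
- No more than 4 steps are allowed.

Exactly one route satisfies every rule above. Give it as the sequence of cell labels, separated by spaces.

Any route must reach c3 and still end at d2 within 4 moves, so the order of the required stops is forced.
Route from a3: right 3 to d3, up 1 to d2 — 4 moves in all.
Check: all required cells visited; 4 ≤ 4 moves.

a3 b3 c3 d3 d2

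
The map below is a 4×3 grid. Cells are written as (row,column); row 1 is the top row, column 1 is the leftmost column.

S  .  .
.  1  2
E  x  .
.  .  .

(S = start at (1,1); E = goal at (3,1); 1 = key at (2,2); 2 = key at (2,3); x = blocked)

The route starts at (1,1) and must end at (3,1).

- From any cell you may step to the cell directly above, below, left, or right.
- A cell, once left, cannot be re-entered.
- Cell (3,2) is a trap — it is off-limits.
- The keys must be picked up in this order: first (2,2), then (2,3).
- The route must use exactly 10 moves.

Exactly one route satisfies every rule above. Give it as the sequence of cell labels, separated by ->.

(1,1) -> (2,1) -> (2,2) -> (1,2) -> (1,3) -> (2,3) -> (3,3) -> (4,3) -> (4,2) -> (4,1) -> (3,1)

The waypoints must appear in the order (2,2), (2,3), with no cell reused.
Route from (1,1): down 1 to (2,1), right 1 to (2,2), up 1 to (1,2), right 1 to (1,3), down 3 to (4,3), left 2 to (4,1), up 1 to (3,1) — 10 moves in all.
Check: order respected (1 at step 2, 2 at step 5); 10 moves as required.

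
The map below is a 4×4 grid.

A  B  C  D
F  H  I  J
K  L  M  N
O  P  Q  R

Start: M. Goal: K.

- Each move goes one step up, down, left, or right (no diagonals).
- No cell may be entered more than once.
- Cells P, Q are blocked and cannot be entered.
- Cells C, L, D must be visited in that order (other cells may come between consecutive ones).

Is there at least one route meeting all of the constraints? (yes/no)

Ignoring the required order, 6 revisit-free routes from M to K pass through all of C, L, and D; the waypoint orders that occur are D → C → L (5); L → D → C (1) — never C → L → D.

no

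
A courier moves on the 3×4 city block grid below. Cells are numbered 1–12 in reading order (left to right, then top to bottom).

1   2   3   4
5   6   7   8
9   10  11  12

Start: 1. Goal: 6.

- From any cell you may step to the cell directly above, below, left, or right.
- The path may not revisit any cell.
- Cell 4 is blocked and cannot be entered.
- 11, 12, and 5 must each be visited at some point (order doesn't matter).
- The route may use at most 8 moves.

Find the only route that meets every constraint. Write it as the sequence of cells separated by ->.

The 8-move cap with required stops at 11, 12, 5 leaves no slack for detours.
Route from 1: 2× down (reaching 9), 3× right (reaching 12), up to 8, 2× left (reaching 6) — 8 moves in all.
Check: all required cells visited; 8 ≤ 8 moves.

1 -> 5 -> 9 -> 10 -> 11 -> 12 -> 8 -> 7 -> 6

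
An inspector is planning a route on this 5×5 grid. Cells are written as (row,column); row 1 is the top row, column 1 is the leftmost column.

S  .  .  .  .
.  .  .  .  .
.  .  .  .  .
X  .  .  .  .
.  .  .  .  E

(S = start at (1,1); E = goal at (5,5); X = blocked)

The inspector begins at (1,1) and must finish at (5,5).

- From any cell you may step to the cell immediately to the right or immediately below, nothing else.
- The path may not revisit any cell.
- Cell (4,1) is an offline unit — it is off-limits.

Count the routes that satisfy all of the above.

65

A right/down-only route from (1,1) to (5,5) makes exactly 4 down-moves and 4 right-moves in some order.
With no other constraints that would be C(8,4) = 70 routes.
Subtract routes through each blocked cell (inclusion–exclusion for overlaps): − through (4,1): 5 → 65.
That gives 65 routes.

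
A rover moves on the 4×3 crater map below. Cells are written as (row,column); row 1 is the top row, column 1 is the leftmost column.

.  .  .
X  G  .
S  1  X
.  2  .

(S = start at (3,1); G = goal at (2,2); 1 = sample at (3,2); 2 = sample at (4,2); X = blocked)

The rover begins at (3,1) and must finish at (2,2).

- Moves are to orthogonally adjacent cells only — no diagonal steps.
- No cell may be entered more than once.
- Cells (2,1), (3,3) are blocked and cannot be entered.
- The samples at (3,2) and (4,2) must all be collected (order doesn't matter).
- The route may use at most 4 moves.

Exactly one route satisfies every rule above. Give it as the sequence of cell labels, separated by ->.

(3,1) -> (4,1) -> (4,2) -> (3,2) -> (2,2)

Any route must reach (3,2) and (4,2) and still end at (2,2) within 4 moves, so the order of the required stops is forced.
Route from (3,1): down 1 to (4,1), right 1 to (4,2), up 2 to (2,2) — 4 moves in all.
Check: all required cells visited; 4 ≤ 4 moves.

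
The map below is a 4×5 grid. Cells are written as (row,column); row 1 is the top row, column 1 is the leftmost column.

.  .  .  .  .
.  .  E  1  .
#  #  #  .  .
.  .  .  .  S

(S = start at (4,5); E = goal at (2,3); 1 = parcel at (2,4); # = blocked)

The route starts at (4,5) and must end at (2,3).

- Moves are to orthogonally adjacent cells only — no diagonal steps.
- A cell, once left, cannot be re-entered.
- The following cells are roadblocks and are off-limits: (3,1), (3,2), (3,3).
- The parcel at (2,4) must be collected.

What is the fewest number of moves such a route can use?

4

Any route passes through (2,4) somewhere between (4,5) and (2,3). Summing Manhattan distances along the two legs ((4,5) → (2,4) → (2,3)) gives a lower bound of 3 + 1 = 4 moves.
A route of 4 moves achieves this: (4,5) → (3,5) → (2,5) → (2,4) → (2,3).
Since 4 matches the lower bound, it is optimal.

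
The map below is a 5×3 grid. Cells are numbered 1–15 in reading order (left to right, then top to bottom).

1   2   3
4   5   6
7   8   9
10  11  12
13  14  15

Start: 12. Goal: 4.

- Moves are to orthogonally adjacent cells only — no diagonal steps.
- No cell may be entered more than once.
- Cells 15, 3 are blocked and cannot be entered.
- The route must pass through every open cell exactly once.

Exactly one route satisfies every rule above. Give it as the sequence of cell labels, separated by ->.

Need to visit all 13 open cells exactly once, starting at 12 and ending at 4.
Cell 2 has only two open neighbours (5 and 1), so the path must pass straight through it: one of those is the cell it's entered from and the other is where it exits.
Route from 12: left to 11, down to 14, left to 13, 2× up (reaching 7), 2× right (reaching 9), up to 6, left to 5, up to 2, left to 1, down to 4 — 12 moves in all.
Check: all 13 open cells covered.

12 -> 11 -> 14 -> 13 -> 10 -> 7 -> 8 -> 9 -> 6 -> 5 -> 2 -> 1 -> 4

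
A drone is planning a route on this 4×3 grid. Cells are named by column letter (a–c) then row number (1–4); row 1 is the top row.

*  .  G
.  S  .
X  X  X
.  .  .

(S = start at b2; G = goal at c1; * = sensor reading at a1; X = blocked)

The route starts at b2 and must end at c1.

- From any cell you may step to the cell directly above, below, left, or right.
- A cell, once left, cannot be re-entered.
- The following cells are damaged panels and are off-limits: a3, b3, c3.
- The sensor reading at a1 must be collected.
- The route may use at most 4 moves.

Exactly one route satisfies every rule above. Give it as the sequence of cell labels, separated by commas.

The budget equals the shortest possible length, so every move has to be on a shortest route through the required cells.
Route from b2: left to a2, up to a1, 2× right (reaching c1) — 4 moves in all.
Check: all required cells visited; 4 ≤ 4 moves.

b2, a2, a1, b1, c1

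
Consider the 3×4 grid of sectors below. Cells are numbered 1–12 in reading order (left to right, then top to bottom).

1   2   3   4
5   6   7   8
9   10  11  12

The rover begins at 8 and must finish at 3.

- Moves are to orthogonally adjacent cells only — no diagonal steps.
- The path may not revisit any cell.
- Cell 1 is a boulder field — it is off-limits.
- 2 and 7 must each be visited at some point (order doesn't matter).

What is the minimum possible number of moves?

4

Any route passes through 2 and 7 in some order between 8 and 3. Summing Manhattan distances along each leg and taking the cheapest ordering (8 → 7 → 2 → 3) gives a lower bound of 1 + 2 + 1 = 4 moves.
A route of 4 moves achieves this: 8 → 7 → 6 → 2 → 3.
Since 4 matches the lower bound, it is optimal.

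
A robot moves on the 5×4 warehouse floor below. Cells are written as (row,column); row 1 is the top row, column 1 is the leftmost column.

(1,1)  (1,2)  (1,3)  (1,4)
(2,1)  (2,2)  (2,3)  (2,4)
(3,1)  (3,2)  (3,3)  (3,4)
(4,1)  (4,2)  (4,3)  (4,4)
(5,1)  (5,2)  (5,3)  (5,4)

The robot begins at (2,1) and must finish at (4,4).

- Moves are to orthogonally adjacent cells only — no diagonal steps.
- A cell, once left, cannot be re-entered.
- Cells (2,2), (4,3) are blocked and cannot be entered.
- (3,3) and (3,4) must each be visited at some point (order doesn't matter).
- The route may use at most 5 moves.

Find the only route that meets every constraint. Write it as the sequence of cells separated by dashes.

(2,1) - (3,1) - (3,2) - (3,3) - (3,4) - (4,4)

The budget equals the shortest possible length, so every move has to be on a shortest route through the required cells.
Route from (2,1): down to (3,1), 3× right (reaching (3,4)), down to (4,4) — 5 moves in all.
Check: all required cells visited; 5 ≤ 5 moves.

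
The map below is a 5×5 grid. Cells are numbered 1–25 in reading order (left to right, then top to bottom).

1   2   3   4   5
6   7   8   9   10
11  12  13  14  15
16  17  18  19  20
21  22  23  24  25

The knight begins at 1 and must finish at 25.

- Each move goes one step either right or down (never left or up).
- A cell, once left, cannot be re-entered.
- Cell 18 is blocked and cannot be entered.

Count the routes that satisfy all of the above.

A right/down-only route from 1 to 25 makes exactly 4 down-moves and 4 right-moves in some order.
With no other constraints that would be C(8,4) = 70 routes.
Subtract routes through each blocked cell (inclusion–exclusion for overlaps): − through 18: 30 → 40.
That gives 40 routes.

40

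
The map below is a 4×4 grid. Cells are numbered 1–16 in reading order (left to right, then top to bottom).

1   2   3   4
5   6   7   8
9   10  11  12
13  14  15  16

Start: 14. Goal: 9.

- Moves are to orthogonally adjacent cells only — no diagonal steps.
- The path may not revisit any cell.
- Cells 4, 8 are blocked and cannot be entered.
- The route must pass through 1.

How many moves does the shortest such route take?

Any route passes through 1 somewhere between 14 and 9. Summing Manhattan distances along the two legs (14 → 1 → 9) gives a lower bound of 4 + 2 = 6 moves.
A route of 6 moves achieves this: 14 → 10 → 6 → 2 → 1 → 5 → 9.
Since 6 matches the lower bound, it is optimal.

6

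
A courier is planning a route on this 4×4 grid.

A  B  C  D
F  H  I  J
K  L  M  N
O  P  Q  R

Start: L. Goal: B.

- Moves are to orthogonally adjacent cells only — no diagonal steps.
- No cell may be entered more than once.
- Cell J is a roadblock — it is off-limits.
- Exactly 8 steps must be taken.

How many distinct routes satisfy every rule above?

8

Need simple routes of exactly 8 moves from L to B (Manhattan distance 2, so 3 moves are spent on a detour and 3 undoing it).
Enumerating: L P O K F H I C B | L P Q M I H F A B | L P Q R N M I C B | L P Q R N M I H B | L K O P Q M I C B | L K O P Q M I H B | L M Q P O K F A B | L M Q P O K F H B.
That gives 8 routes.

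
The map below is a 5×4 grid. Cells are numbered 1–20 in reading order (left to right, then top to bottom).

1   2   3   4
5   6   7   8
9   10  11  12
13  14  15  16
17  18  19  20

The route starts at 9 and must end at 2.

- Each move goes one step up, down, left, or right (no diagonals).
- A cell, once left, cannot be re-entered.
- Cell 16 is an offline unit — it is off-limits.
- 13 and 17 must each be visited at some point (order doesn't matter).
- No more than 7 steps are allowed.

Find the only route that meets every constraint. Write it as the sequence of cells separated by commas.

9, 13, 17, 18, 14, 10, 6, 2

The 7-move cap with required stops at 13, 17 leaves no slack for detours.
Route from 9: down 2 to 17, right 1 to 18, up 4 to 2 — 7 moves in all.
Check: all required cells visited; 7 ≤ 7 moves.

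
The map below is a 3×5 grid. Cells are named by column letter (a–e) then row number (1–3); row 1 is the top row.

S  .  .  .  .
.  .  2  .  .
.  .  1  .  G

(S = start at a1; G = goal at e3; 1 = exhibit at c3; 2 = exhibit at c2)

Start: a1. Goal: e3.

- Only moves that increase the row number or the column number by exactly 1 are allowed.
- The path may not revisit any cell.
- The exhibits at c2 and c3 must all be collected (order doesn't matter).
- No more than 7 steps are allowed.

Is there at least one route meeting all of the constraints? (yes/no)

One route that works: a1 → a2 → b2 → c2 → c3 → d3 → e3.

yes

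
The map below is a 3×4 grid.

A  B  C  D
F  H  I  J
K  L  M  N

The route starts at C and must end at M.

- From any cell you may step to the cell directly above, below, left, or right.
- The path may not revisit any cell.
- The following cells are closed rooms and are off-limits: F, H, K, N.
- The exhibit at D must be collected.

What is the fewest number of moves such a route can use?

Any route passes through D somewhere between C and M. Summing Manhattan distances along the two legs (C → D → M) gives a lower bound of 1 + 3 = 4 moves.
A route of 4 moves achieves this: C → D → J → I → M.
Since 4 matches the lower bound, it is optimal.

4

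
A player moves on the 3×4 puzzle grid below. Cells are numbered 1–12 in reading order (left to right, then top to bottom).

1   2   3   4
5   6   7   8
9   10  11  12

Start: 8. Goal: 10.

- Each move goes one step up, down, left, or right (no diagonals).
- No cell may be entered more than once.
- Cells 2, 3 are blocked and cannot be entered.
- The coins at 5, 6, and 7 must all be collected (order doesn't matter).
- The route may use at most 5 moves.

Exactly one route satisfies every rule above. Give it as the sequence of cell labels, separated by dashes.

The 5-move cap with required stops at 5, 6, 7 leaves no slack for detours.
Route from 8: 3× left (reaching 5), down to 9, right to 10 — 5 moves in all.
Check: all required cells visited; 5 ≤ 5 moves.

8 - 7 - 6 - 5 - 9 - 10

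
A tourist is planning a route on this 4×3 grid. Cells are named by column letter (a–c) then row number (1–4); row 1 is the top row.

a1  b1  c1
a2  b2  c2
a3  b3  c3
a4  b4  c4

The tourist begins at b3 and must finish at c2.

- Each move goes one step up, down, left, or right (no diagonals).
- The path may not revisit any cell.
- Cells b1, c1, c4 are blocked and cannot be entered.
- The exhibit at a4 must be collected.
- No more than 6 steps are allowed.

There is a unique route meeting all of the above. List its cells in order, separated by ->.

The budget equals the shortest possible length, so every move has to be on a shortest route through the required cells.
Route from b3: down 1 to b4, left 1 to a4, up 2 to a2, right 2 to c2 — 6 moves in all.
Check: all required cells visited; 6 ≤ 6 moves.

b3 -> b4 -> a4 -> a3 -> a2 -> b2 -> c2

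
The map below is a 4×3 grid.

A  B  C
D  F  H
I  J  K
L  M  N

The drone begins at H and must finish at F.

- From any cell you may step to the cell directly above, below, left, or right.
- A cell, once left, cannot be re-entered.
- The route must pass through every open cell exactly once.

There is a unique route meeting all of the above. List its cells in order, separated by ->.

H -> C -> B -> A -> D -> I -> L -> M -> N -> K -> J -> F

Need to visit all 12 open cells exactly once, starting at H and ending at F.
Cell A has only two open neighbours (D and B), so the path must pass straight through it: one of those is the cell it's entered from and the other is where it exits.
Route from H: up 1 to C, left 2 to A, down 3 to L, right 2 to N, up 1 to K, left 1 to J, up 1 to F — 11 moves in all.
Check: all 12 open cells covered.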